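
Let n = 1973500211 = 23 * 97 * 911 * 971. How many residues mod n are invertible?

φ(1973500211) = 1973500211 · (1 − 1/23) · (1 − 1/97) · (1 − 1/911) · (1 − 1/971)
       = 1973500211 · 1864262400/1973500211 = 1864262400.

1864262400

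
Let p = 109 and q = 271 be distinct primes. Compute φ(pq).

φ(109) = 109 − 1 = 108.
φ(271) = 271 − 1 = 270.
Multiply: 108 · 270 = 29160.

29160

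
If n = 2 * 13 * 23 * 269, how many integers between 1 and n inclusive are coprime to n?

70752

φ(160862) = 160862 · (1 − 1/2) · (1 − 1/13) · (1 − 1/23) · (1 − 1/269)
       = 160862 · 70752/160862 = 70752.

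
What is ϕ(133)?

Factor 133: 133 = 7 · 19.
φ(7) = 7 − 1 = 6.
φ(19) = 19 − 1 = 18.
Multiply: 6 · 18 = 108.

108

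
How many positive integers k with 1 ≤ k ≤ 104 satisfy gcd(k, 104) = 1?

48

First factor: 104 = 2^3 * 13.
φ(104) = 104 · (1 − 1/2) · (1 − 1/13)
       = 104 · 12/26 = 48.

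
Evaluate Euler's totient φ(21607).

19200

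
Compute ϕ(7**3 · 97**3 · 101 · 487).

φ(15397834869893) = 15397834869893 · (1 − 1/7) · (1 − 1/97) · (1 − 1/101) · (1 − 1/487)
       = 15397834869893 · 27993600/33397973 = 12906197337600.

12906197337600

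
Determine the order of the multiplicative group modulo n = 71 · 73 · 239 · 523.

626149440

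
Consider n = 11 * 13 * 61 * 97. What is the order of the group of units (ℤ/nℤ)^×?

φ(11) = 11 − 1 = 10.
φ(13) = 13 − 1 = 12.
φ(61) = 61 − 1 = 60.
φ(97) = 97 − 1 = 96.
φ(846131) = 10 × 12 × 60 × 96 = 691200.

691200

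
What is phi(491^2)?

240590

φ(241081) = 241081 · (1 − 1/491)
       = 241081 · 490/491 = 240590.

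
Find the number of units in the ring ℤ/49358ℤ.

First factor: 49358 = 2 · 23 · 29 · 37.
φ(2) = 2 − 1 = 1.
φ(23) = 23 − 1 = 22.
φ(29) = 29 − 1 = 28.
φ(37) = 37 − 1 = 36.
Multiply: 1 · 22 · 28 · 36 = 22176.

22176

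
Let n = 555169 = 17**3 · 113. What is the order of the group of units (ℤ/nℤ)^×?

517888

φ(17^3) = 17^2·(17−1) = 289·16 = 4624.
φ(113) = 113 − 1 = 112.
φ(555169) = 4624 × 112 = 517888.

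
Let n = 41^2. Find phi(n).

φ(41^2) = 41^1·(41−1) = 41·40 = 1640.

1640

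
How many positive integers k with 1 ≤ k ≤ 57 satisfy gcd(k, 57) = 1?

First factor: 57 = 3 * 19.
φ(57) = 57 · (1 − 1/3) · (1 − 1/19)
       = 57 · 36/57 = 36.

36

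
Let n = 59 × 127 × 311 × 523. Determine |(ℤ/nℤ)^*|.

1182580560

φ(59) = 59 − 1 = 58.
φ(127) = 127 − 1 = 126.
φ(311) = 311 − 1 = 310.
φ(523) = 523 − 1 = 522.
φ(1218758929) = 58 × 126 × 310 × 522 = 1182580560.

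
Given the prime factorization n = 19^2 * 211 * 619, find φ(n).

44384760

φ(47149849) = 47149849 · (1 − 1/19) · (1 − 1/211) · (1 − 1/619)
       = 47149849 · 2336040/2481571 = 44384760.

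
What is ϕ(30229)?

First factor: 30229 = 19 * 37 * 43.
φ(30229) = 30229 · (1 − 1/19) · (1 − 1/37) · (1 − 1/43)
       = 30229 · 27216/30229 = 27216.

27216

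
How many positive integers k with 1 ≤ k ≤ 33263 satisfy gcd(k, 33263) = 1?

30240

Factor 33263: 33263 = 29 × 31 × 37.
φ(33263) = 33263 · (1 − 1/29) · (1 − 1/31) · (1 − 1/37)
       = 33263 · 30240/33263 = 30240.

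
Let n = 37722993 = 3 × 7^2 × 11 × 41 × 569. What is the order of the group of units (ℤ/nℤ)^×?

φ(3) = 3 − 1 = 2.
φ(7^2) = 7^2 − 7^1 = 49 − 7 = 42.
φ(11) = 11 − 1 = 10.
φ(41) = 41 − 1 = 40.
φ(569) = 569 − 1 = 568.
Multiply: 2 · 42 · 10 · 40 · 568 = 19084800.

19084800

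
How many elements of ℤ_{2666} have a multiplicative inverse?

1260

2666 = 2 · 31 · 43.
φ(2666) = 2666 · (1 − 1/2) · (1 − 1/31) · (1 − 1/43)
       = 2666 · 1260/2666 = 1260.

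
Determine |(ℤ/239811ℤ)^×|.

131040

First factor: 239811 = 3 × 11 × 13^2 × 43.
φ(3) = 3 − 1 = 2.
φ(11) = 11 − 1 = 10.
φ(13^2) = 13^2 − 13^1 = 169 − 13 = 156.
φ(43) = 43 − 1 = 42.
Since φ is multiplicative, φ(239811) = 2 · 10 · 156 · 42 = 131040.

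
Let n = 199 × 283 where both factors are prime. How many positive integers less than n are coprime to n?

55836

For distinct primes, φ(pq) = (p−1)(q−1) = 198 × 282 = 55836.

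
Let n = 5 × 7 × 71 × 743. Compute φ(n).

φ(5) = 5 − 1 = 4.
φ(7) = 7 − 1 = 6.
φ(71) = 71 − 1 = 70.
φ(743) = 743 − 1 = 742.
φ(1846355) = 4 × 6 × 70 × 742 = 1246560.

1246560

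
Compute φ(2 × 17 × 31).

480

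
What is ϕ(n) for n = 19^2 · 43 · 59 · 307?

254932272

φ(19^2) = 19^2 − 19^1 = 361 − 19 = 342.
φ(43) = 43 − 1 = 42.
φ(59) = 59 − 1 = 58.
φ(307) = 307 − 1 = 306.
φ(281168099) = 342 × 42 × 58 × 306 = 254932272.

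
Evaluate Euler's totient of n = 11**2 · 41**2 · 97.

φ(19729897) = 19729897 · (1 − 1/11) · (1 − 1/41) · (1 − 1/97)
       = 19729897 · 38400/43747 = 17318400.

17318400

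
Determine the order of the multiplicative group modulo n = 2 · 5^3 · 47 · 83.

377200

φ(975250) = 975250 · (1 − 1/2) · (1 − 1/5) · (1 − 1/47) · (1 − 1/83)
       = 975250 · 15088/39010 = 377200.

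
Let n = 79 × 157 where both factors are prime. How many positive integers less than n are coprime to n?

φ(n) = (p − 1)(q − 1) = (79−1)(157−1) = 78·156 = 12168.

12168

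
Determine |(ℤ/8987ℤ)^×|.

Factor 8987: 8987 = 11 · 19 · 43.
φ(8987) = 8987 · (1 − 1/11) · (1 − 1/19) · (1 − 1/43)
       = 8987 · 7560/8987 = 7560.

7560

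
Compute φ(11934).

Prime factorization: 11934 = 2 × 3^3 × 13 × 17.
φ(2) = 2 − 1 = 1.
φ(3^3) = 3^2·(3−1) = 9·2 = 18.
φ(13) = 13 − 1 = 12.
φ(17) = 17 − 1 = 16.
Since φ is multiplicative, φ(11934) = 1 · 18 · 12 · 16 = 3456.

3456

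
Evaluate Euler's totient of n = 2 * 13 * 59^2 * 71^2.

φ(456240746) = 456240746 · (1 − 1/2) · (1 − 1/13) · (1 − 1/59) · (1 − 1/71)
       = 456240746 · 48720/108914 = 204088080.

204088080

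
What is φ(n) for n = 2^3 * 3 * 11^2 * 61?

52800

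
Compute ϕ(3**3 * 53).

936

φ(3^3) = 3^3 − 3^2 = 27 − 9 = 18.
φ(53) = 53 − 1 = 52.
Multiply: 18 · 52 = 936.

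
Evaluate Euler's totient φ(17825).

13200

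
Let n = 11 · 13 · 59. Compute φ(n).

φ(11) = 11 − 1 = 10.
φ(13) = 13 − 1 = 12.
φ(59) = 59 − 1 = 58.
Since φ is multiplicative, φ(8437) = 10 · 12 · 58 = 6960.

6960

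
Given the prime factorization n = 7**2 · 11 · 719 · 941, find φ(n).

283466400

φ(364676081) = 364676081 · (1 − 1/7) · (1 − 1/11) · (1 − 1/719) · (1 − 1/941)
       = 364676081 · 40495200/52096583 = 283466400.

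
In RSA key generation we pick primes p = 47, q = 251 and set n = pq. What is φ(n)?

φ(47) = 47 − 1 = 46.
φ(251) = 251 − 1 = 250.
Multiply: 46 · 250 = 11500.

11500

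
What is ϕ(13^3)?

φ(2197) = 2197 · (1 − 1/13)
       = 2197 · 12/13 = 2028.

2028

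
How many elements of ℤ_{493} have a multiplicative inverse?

Factor 493: 493 = 17 × 29.
φ(17) = 17 − 1 = 16.
φ(29) = 29 − 1 = 28.
Multiply: 16 · 28 = 448.

448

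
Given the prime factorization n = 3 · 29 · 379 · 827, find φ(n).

φ(27268671) = 27268671 · (1 − 1/3) · (1 − 1/29) · (1 − 1/379) · (1 − 1/827)
       = 27268671 · 17484768/27268671 = 17484768.

17484768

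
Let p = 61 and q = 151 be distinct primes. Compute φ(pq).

9000

φ(n) = (p − 1)(q − 1) = (61−1)(151−1) = 60·150 = 9000.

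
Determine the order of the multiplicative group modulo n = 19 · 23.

396

φ(19) = 19 − 1 = 18.
φ(23) = 23 − 1 = 22.
φ(437) = 18 × 22 = 396.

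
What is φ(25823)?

First factor: 25823 = 7**2 · 17 · 31.
φ(7^2) = 7^2 − 7^1 = 49 − 7 = 42.
φ(17) = 17 − 1 = 16.
φ(31) = 31 − 1 = 30.
Since φ is multiplicative, φ(25823) = 42 · 16 · 30 = 20160.

20160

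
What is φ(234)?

Factor 234: 234 = 2 · 3^2 · 13.
φ(2) = 2 − 1 = 1.
φ(3^2) = 3^1·(3−1) = 3·2 = 6.
φ(13) = 13 − 1 = 12.
Multiply: 1 · 6 · 12 = 72.

72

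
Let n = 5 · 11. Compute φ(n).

40

φ(55) = 55 · (1 − 1/5) · (1 − 1/11)
       = 55 · 40/55 = 40.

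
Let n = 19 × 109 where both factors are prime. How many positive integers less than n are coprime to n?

1944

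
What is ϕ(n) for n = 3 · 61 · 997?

φ(3) = 3 − 1 = 2.
φ(61) = 61 − 1 = 60.
φ(997) = 997 − 1 = 996.
Multiply: 2 · 60 · 996 = 119520.

119520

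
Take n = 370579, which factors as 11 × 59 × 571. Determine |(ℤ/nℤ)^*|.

φ(370579) = 370579 · (1 − 1/11) · (1 − 1/59) · (1 − 1/571)
       = 370579 · 330600/370579 = 330600.

330600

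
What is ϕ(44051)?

Prime factorization: 44051 = 7^2 × 29 × 31.
φ(44051) = 44051 · (1 − 1/7) · (1 − 1/29) · (1 − 1/31)
       = 44051 · 5040/6293 = 35280.

35280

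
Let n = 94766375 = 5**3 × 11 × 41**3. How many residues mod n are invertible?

φ(5^3) = 5^3 − 5^2 = 125 − 25 = 100.
φ(11) = 11 − 1 = 10.
φ(41^3) = 41^3 − 41^2 = 68921 − 1681 = 67240.
φ(94766375) = 100 × 10 × 67240 = 67240000.

67240000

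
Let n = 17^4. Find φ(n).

φ(83521) = 83521 · (1 − 1/17)
       = 83521 · 16/17 = 78608.

78608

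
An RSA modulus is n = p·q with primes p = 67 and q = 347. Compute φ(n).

22836

φ(23249) = 23249 · (1 − 1/67) · (1 − 1/347)
       = 23249 · 22836/23249 = 22836.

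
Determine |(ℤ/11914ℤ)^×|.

4752

11914 = 2 * 7 * 23 * 37.
φ(2) = 2 − 1 = 1.
φ(7) = 7 − 1 = 6.
φ(23) = 23 − 1 = 22.
φ(37) = 37 − 1 = 36.
Multiply: 1 · 6 · 22 · 36 = 4752.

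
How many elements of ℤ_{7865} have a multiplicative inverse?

5280

Factor 7865: 7865 = 5 × 11**2 × 13.
φ(5) = 5 − 1 = 4.
φ(11^2) = 11^2 − 11^1 = 121 − 11 = 110.
φ(13) = 13 − 1 = 12.
φ(7865) = 4 × 110 × 12 = 5280.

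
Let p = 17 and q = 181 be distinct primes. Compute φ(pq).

φ(n) = (p − 1)(q − 1) = (17−1)(181−1) = 16·180 = 2880.

2880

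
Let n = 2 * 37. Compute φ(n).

36

φ(2) = 2 − 1 = 1.
φ(37) = 37 − 1 = 36.
Since φ is multiplicative, φ(74) = 1 · 36 = 36.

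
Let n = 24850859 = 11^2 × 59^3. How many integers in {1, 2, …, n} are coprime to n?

φ(24850859) = 24850859 · (1 − 1/11) · (1 − 1/59)
       = 24850859 · 580/649 = 22208780.

22208780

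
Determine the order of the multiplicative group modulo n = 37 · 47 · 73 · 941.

φ(37) = 37 − 1 = 36.
φ(47) = 47 − 1 = 46.
φ(73) = 73 − 1 = 72.
φ(941) = 941 − 1 = 940.
Since φ is multiplicative, φ(119457127) = 36 · 46 · 72 · 940 = 112078080.

112078080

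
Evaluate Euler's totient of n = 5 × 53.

208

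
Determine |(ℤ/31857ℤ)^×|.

17280

31857 = 3 * 7 * 37 * 41.
φ(3) = 3 − 1 = 2.
φ(7) = 7 − 1 = 6.
φ(37) = 37 − 1 = 36.
φ(41) = 41 − 1 = 40.
Multiply: 2 · 6 · 36 · 40 = 17280.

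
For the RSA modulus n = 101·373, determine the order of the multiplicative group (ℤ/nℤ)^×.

37200

φ(37673) = 37673 · (1 − 1/101) · (1 − 1/373)
       = 37673 · 37200/37673 = 37200.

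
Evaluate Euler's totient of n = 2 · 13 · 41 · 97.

46080

φ(2) = 2 − 1 = 1.
φ(13) = 13 − 1 = 12.
φ(41) = 41 − 1 = 40.
φ(97) = 97 − 1 = 96.
φ(103402) = 1 × 12 × 40 × 96 = 46080.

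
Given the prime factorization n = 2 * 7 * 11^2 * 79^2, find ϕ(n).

4066920

φ(10572254) = 10572254 · (1 − 1/2) · (1 − 1/7) · (1 − 1/11) · (1 − 1/79)
       = 10572254 · 4680/12166 = 4066920.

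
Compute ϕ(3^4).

φ(81) = 81 · (1 − 1/3)
       = 81 · 2/3 = 54.

54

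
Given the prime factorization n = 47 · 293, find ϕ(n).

φ(47) = 47 − 1 = 46.
φ(293) = 293 − 1 = 292.
Multiply: 46 · 292 = 13432.

13432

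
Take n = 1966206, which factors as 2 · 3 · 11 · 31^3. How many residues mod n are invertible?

576600

φ(1966206) = 1966206 · (1 − 1/2) · (1 − 1/3) · (1 − 1/11) · (1 − 1/31)
       = 1966206 · 600/2046 = 576600.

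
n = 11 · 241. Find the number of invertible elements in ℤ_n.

2400

φ(11) = 11 − 1 = 10.
φ(241) = 241 − 1 = 240.
φ(2651) = 10 × 240 = 2400.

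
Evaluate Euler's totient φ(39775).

Factor 39775: 39775 = 5^2 · 37 · 43.
φ(39775) = 39775 · (1 − 1/5) · (1 − 1/37) · (1 − 1/43)
       = 39775 · 6048/7955 = 30240.

30240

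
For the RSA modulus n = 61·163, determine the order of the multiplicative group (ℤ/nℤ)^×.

φ(9943) = 9943 · (1 − 1/61) · (1 − 1/163)
       = 9943 · 9720/9943 = 9720.

9720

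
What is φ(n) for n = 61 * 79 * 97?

φ(467443) = 467443 · (1 − 1/61) · (1 − 1/79) · (1 − 1/97)
       = 467443 · 449280/467443 = 449280.

449280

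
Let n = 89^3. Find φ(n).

φ(704969) = 704969 · (1 − 1/89)
       = 704969 · 88/89 = 697048.

697048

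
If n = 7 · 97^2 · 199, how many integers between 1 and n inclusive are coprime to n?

11062656

φ(7) = 7 − 1 = 6.
φ(97^2) = 97^1·(97−1) = 97·96 = 9312.
φ(199) = 199 − 1 = 198.
φ(13106737) = 6 × 9312 × 198 = 11062656.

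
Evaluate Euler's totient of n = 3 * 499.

φ(3) = 3 − 1 = 2.
φ(499) = 499 − 1 = 498.
φ(1497) = 2 × 498 = 996.

996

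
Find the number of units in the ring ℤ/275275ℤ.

First factor: 275275 = 5**2 · 7 · 11**2 · 13.
φ(275275) = 275275 · (1 − 1/5) · (1 − 1/7) · (1 − 1/11) · (1 − 1/13)
       = 275275 · 2880/5005 = 158400.

158400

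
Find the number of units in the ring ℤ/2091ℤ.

1280

Prime factorization: 2091 = 3 * 17 * 41.
φ(2091) = 2091 · (1 − 1/3) · (1 − 1/17) · (1 − 1/41)
       = 2091 · 1280/2091 = 1280.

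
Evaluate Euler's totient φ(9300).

2400

9300 = 2^2 · 3 · 5^2 · 31.
φ(9300) = 9300 · (1 − 1/2) · (1 − 1/3) · (1 − 1/5) · (1 − 1/31)
       = 9300 · 240/930 = 2400.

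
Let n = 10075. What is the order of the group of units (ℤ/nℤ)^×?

7200

Factor 10075: 10075 = 5^2 · 13 · 31.
φ(5^2) = 5^1·(5−1) = 5·4 = 20.
φ(13) = 13 − 1 = 12.
φ(31) = 31 − 1 = 30.
Multiply: 20 · 12 · 30 = 7200.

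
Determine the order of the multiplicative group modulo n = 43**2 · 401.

722400

φ(741449) = 741449 · (1 − 1/43) · (1 − 1/401)
       = 741449 · 16800/17243 = 722400.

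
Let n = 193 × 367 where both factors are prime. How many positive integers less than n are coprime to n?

70272

φ(n) = (p − 1)(q − 1) = (193−1)(367−1) = 192·366 = 70272.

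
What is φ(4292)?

4292 = 2^2 × 29 × 37.
φ(4292) = 4292 · (1 − 1/2) · (1 − 1/29) · (1 − 1/37)
       = 4292 · 1008/2146 = 2016.

2016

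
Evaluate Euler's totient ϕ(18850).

Factor 18850: 18850 = 2 · 5^2 · 13 · 29.
φ(18850) = 18850 · (1 − 1/2) · (1 − 1/5) · (1 − 1/13) · (1 − 1/29)
       = 18850 · 1344/3770 = 6720.

6720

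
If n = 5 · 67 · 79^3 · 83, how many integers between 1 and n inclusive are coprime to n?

10538203104

φ(13708949395) = 13708949395 · (1 − 1/5) · (1 − 1/67) · (1 − 1/79) · (1 − 1/83)
       = 13708949395 · 1688544/2196595 = 10538203104.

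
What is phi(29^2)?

812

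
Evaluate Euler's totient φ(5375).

4200

5375 = 5^3 × 43.
φ(5^3) = 5^2·(5−1) = 25·4 = 100.
φ(43) = 43 − 1 = 42.
Multiply: 100 · 42 = 4200.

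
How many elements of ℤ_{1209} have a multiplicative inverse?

720

First factor: 1209 = 3 · 13 · 31.
φ(1209) = 1209 · (1 − 1/3) · (1 − 1/13) · (1 − 1/31)
       = 1209 · 720/1209 = 720.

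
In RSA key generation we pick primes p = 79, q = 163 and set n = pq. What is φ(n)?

12636

φ(79) = 79 − 1 = 78.
φ(163) = 163 − 1 = 162.
Since φ is multiplicative, φ(12877) = 78 · 162 = 12636.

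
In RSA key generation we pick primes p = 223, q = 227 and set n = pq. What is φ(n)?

50172

φ(50621) = 50621 · (1 − 1/223) · (1 − 1/227)
       = 50621 · 50172/50621 = 50172.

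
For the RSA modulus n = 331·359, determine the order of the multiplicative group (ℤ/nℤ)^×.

118140

φ(331) = 331 − 1 = 330.
φ(359) = 359 − 1 = 358.
Since φ is multiplicative, φ(118829) = 330 · 358 = 118140.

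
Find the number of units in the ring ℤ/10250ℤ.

4000

First factor: 10250 = 2 · 5**3 · 41.
φ(2) = 2 − 1 = 1.
φ(5^3) = 5^2·(5−1) = 25·4 = 100.
φ(41) = 41 − 1 = 40.
Multiply: 1 · 100 · 40 = 4000.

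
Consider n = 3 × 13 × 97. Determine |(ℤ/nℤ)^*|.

2304

φ(3783) = 3783 · (1 − 1/3) · (1 − 1/13) · (1 − 1/97)
       = 3783 · 2304/3783 = 2304.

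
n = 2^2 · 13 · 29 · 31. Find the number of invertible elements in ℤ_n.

20160

φ(2^2) = 2^1·(2−1) = 2·1 = 2.
φ(13) = 13 − 1 = 12.
φ(29) = 29 − 1 = 28.
φ(31) = 31 − 1 = 30.
φ(46748) = 2 × 12 × 28 × 30 = 20160.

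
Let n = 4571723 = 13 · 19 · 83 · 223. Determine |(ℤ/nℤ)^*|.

3932064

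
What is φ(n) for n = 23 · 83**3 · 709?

8798851248

φ(23) = 23 − 1 = 22.
φ(83^3) = 83^2·(83−1) = 6889·82 = 564898.
φ(709) = 709 − 1 = 708.
φ(9324130609) = 22 × 564898 × 708 = 8798851248.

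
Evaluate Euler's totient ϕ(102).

32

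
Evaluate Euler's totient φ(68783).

56160

First factor: 68783 = 11 · 13**2 · 37.
φ(11) = 11 − 1 = 10.
φ(13^2) = 13^2 − 13^1 = 169 − 13 = 156.
φ(37) = 37 − 1 = 36.
Since φ is multiplicative, φ(68783) = 10 · 156 · 36 = 56160.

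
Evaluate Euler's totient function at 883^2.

φ(883^2) = 883^1·(883−1) = 883·882 = 778806.

778806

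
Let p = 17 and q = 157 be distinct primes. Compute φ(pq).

2496

φ(2669) = 2669 · (1 − 1/17) · (1 − 1/157)
       = 2669 · 2496/2669 = 2496.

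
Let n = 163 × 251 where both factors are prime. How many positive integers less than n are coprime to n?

40500

φ(n) = (p − 1)(q − 1) = (163−1)(251−1) = 162·250 = 40500.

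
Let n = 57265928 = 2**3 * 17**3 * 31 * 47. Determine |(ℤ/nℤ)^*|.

25524480

φ(2^3) = 2^3 − 2^2 = 8 − 4 = 4.
φ(17^3) = 17^3 − 17^2 = 4913 − 289 = 4624.
φ(31) = 31 − 1 = 30.
φ(47) = 47 − 1 = 46.
Since φ is multiplicative, φ(57265928) = 4 · 4624 · 30 · 46 = 25524480.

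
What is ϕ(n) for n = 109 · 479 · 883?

φ(109) = 109 − 1 = 108.
φ(479) = 479 − 1 = 478.
φ(883) = 883 − 1 = 882.
φ(46102313) = 108 × 478 × 882 = 45532368.

45532368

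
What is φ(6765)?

3200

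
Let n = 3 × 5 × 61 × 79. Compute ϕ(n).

37440

φ(72285) = 72285 · (1 − 1/3) · (1 − 1/5) · (1 − 1/61) · (1 − 1/79)
       = 72285 · 37440/72285 = 37440.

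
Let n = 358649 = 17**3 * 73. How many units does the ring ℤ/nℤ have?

φ(17^3) = 17^3 − 17^2 = 4913 − 289 = 4624.
φ(73) = 73 − 1 = 72.
φ(358649) = 4624 × 72 = 332928.

332928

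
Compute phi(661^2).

436260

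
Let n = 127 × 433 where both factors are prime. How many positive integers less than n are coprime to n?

54432

φ(127) = 127 − 1 = 126.
φ(433) = 433 − 1 = 432.
Multiply: 126 · 432 = 54432.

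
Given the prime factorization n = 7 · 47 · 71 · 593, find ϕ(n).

φ(7) = 7 − 1 = 6.
φ(47) = 47 − 1 = 46.
φ(71) = 71 − 1 = 70.
φ(593) = 593 − 1 = 592.
φ(13851887) = 6 × 46 × 70 × 592 = 11437440.

11437440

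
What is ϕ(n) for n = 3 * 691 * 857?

φ(1776561) = 1776561 · (1 − 1/3) · (1 − 1/691) · (1 − 1/857)
       = 1776561 · 1181280/1776561 = 1181280.

1181280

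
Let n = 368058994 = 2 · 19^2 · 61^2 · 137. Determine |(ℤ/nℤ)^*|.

170233920

φ(2) = 2 − 1 = 1.
φ(19^2) = 19^1·(19−1) = 19·18 = 342.
φ(61^2) = 61^2 − 61^1 = 3721 − 61 = 3660.
φ(137) = 137 − 1 = 136.
φ(368058994) = 1 × 342 × 3660 × 136 = 170233920.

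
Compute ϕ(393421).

317520

393421 = 7**3 × 31 × 37.
φ(393421) = 393421 · (1 − 1/7) · (1 − 1/31) · (1 − 1/37)
       = 393421 · 6480/8029 = 317520.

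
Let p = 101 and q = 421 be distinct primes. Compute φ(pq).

42000

φ(101) = 101 − 1 = 100.
φ(421) = 421 − 1 = 420.
Multiply: 100 · 420 = 42000.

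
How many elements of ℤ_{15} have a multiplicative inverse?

8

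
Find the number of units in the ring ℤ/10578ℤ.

Factor 10578: 10578 = 2 × 3 × 41 × 43.
φ(10578) = 10578 · (1 − 1/2) · (1 − 1/3) · (1 − 1/41) · (1 − 1/43)
       = 10578 · 3360/10578 = 3360.

3360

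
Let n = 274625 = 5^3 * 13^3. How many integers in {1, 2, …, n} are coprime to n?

202800

φ(5^3) = 5^2·(5−1) = 25·4 = 100.
φ(13^3) = 13^3 − 13^2 = 2197 − 169 = 2028.
Since φ is multiplicative, φ(274625) = 100 · 2028 = 202800.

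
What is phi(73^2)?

φ(73^2) = 73^1·(73−1) = 73·72 = 5256.

5256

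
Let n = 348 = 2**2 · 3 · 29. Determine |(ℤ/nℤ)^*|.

112

φ(348) = 348 · (1 − 1/2) · (1 − 1/3) · (1 − 1/29)
       = 348 · 56/174 = 112.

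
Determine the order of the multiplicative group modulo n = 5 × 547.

2184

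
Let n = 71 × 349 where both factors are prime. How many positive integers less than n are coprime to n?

24360

φ(n) = (p − 1)(q − 1) = (71−1)(349−1) = 70·348 = 24360.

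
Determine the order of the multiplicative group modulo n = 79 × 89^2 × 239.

φ(79) = 79 − 1 = 78.
φ(89^2) = 89^2 − 89^1 = 7921 − 89 = 7832.
φ(239) = 239 − 1 = 238.
Since φ is multiplicative, φ(149556401) = 78 · 7832 · 238 = 145393248.

145393248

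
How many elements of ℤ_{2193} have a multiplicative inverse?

First factor: 2193 = 3 × 17 × 43.
φ(2193) = 2193 · (1 − 1/3) · (1 − 1/17) · (1 − 1/43)
       = 2193 · 1344/2193 = 1344.

1344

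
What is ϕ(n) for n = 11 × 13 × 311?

φ(11) = 11 − 1 = 10.
φ(13) = 13 − 1 = 12.
φ(311) = 311 − 1 = 310.
φ(44473) = 10 × 12 × 310 = 37200.

37200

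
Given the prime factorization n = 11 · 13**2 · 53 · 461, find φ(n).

φ(11) = 11 − 1 = 10.
φ(13^2) = 13^2 − 13^1 = 169 − 13 = 156.
φ(53) = 53 − 1 = 52.
φ(461) = 461 − 1 = 460.
Multiply: 10 · 156 · 52 · 460 = 37315200.

37315200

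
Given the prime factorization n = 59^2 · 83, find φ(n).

280604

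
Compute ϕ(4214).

First factor: 4214 = 2 × 7^2 × 43.
φ(4214) = 4214 · (1 − 1/2) · (1 − 1/7) · (1 − 1/43)
       = 4214 · 252/602 = 1764.

1764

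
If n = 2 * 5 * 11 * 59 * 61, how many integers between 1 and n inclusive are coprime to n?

φ(395890) = 395890 · (1 − 1/2) · (1 − 1/5) · (1 − 1/11) · (1 − 1/59) · (1 − 1/61)
       = 395890 · 139200/395890 = 139200.

139200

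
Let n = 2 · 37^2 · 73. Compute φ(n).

φ(199874) = 199874 · (1 − 1/2) · (1 − 1/37) · (1 − 1/73)
       = 199874 · 2592/5402 = 95904.

95904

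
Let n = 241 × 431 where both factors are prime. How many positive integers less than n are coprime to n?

103200

φ(241) = 241 − 1 = 240.
φ(431) = 431 − 1 = 430.
Since φ is multiplicative, φ(103871) = 240 · 430 = 103200.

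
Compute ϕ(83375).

61600

Prime factorization: 83375 = 5^3 · 23 · 29.
φ(5^3) = 5^3 − 5^2 = 125 − 25 = 100.
φ(23) = 23 − 1 = 22.
φ(29) = 29 − 1 = 28.
Multiply: 100 · 22 · 28 = 61600.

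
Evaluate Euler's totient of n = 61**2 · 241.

φ(896761) = 896761 · (1 − 1/61) · (1 − 1/241)
       = 896761 · 14400/14701 = 878400.

878400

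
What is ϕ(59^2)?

3422

φ(3481) = 3481 · (1 − 1/59)
       = 3481 · 58/59 = 3422.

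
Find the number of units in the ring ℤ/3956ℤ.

1848

Prime factorization: 3956 = 2^2 · 23 · 43.
φ(2^2) = 2^1·(2−1) = 2·1 = 2.
φ(23) = 23 − 1 = 22.
φ(43) = 43 − 1 = 42.
Multiply: 2 · 22 · 42 = 1848.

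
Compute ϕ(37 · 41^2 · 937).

φ(58278589) = 58278589 · (1 − 1/37) · (1 − 1/41) · (1 − 1/937)
       = 58278589 · 1347840/1421429 = 55261440.

55261440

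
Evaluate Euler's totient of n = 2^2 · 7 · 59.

φ(2^2) = 2^2 − 2^1 = 4 − 2 = 2.
φ(7) = 7 − 1 = 6.
φ(59) = 59 − 1 = 58.
Since φ is multiplicative, φ(1652) = 2 · 6 · 58 = 696.

696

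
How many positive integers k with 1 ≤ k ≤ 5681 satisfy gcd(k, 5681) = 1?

Prime factorization: 5681 = 13 · 19 · 23.
φ(5681) = 5681 · (1 − 1/13) · (1 − 1/19) · (1 − 1/23)
       = 5681 · 4752/5681 = 4752.

4752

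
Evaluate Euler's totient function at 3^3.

φ(3^3) = 3^2·(3−1) = 9·2 = 18.

18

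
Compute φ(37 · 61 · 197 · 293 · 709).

87523752960

φ(92365894573) = 92365894573 · (1 − 1/37) · (1 − 1/61) · (1 − 1/197) · (1 − 1/293) · (1 − 1/709)
       = 92365894573 · 87523752960/92365894573 = 87523752960.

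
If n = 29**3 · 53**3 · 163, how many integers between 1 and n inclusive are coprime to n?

557216700768

φ(591846667939) = 591846667939 · (1 − 1/29) · (1 − 1/53) · (1 − 1/163)
       = 591846667939 · 235872/250531 = 557216700768.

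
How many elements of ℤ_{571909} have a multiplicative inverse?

Factor 571909: 571909 = 13 × 29 × 37 × 41.
φ(13) = 13 − 1 = 12.
φ(29) = 29 − 1 = 28.
φ(37) = 37 − 1 = 36.
φ(41) = 41 − 1 = 40.
Multiply: 12 · 28 · 36 · 40 = 483840.

483840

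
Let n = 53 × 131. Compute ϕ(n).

6760

φ(53) = 53 − 1 = 52.
φ(131) = 131 − 1 = 130.
Since φ is multiplicative, φ(6943) = 52 · 130 = 6760.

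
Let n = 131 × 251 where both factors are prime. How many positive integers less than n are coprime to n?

32500

φ(131) = 131 − 1 = 130.
φ(251) = 251 − 1 = 250.
Since φ is multiplicative, φ(32881) = 130 · 250 = 32500.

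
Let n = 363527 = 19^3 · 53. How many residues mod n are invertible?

337896

φ(363527) = 363527 · (1 − 1/19) · (1 − 1/53)
       = 363527 · 936/1007 = 337896.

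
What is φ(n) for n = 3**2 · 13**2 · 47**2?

2023632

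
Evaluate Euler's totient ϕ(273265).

Factor 273265: 273265 = 5 · 31 · 41 · 43.
φ(5) = 5 − 1 = 4.
φ(31) = 31 − 1 = 30.
φ(41) = 41 − 1 = 40.
φ(43) = 43 − 1 = 42.
Since φ is multiplicative, φ(273265) = 4 · 30 · 40 · 42 = 201600.

201600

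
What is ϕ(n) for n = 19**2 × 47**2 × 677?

499837104

φ(19^2) = 19^1·(19−1) = 19·18 = 342.
φ(47^2) = 47^1·(47−1) = 47·46 = 2162.
φ(677) = 677 − 1 = 676.
φ(539872973) = 342 × 2162 × 676 = 499837104.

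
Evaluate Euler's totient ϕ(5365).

4032

Prime factorization: 5365 = 5 × 29 × 37.
φ(5) = 5 − 1 = 4.
φ(29) = 29 − 1 = 28.
φ(37) = 37 − 1 = 36.
φ(5365) = 4 × 28 × 36 = 4032.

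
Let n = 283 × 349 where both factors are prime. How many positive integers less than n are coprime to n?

98136

φ(283) = 283 − 1 = 282.
φ(349) = 349 − 1 = 348.
Multiply: 282 · 348 = 98136.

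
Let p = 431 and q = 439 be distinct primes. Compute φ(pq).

188340

φ(pq) = (p−1)(q−1) = 430 · 438 = 188340.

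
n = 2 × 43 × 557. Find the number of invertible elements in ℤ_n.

φ(47902) = 47902 · (1 − 1/2) · (1 − 1/43) · (1 − 1/557)
       = 47902 · 23352/47902 = 23352.

23352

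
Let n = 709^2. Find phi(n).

φ(709^2) = 709^1·(709−1) = 709·708 = 501972.

501972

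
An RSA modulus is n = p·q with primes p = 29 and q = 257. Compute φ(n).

7168

φ(7453) = 7453 · (1 − 1/29) · (1 − 1/257)
       = 7453 · 7168/7453 = 7168.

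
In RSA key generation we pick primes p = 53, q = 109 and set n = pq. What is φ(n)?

5616

φ(n) = (p − 1)(q − 1) = (53−1)(109−1) = 52·108 = 5616.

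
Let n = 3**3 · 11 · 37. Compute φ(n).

6480

φ(10989) = 10989 · (1 − 1/3) · (1 − 1/11) · (1 − 1/37)
       = 10989 · 720/1221 = 6480.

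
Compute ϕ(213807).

First factor: 213807 = 3 × 11**2 × 19 × 31.
φ(213807) = 213807 · (1 − 1/3) · (1 − 1/11) · (1 − 1/19) · (1 − 1/31)
       = 213807 · 10800/19437 = 118800.

118800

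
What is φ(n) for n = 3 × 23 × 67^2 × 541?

φ(167569881) = 167569881 · (1 − 1/3) · (1 − 1/23) · (1 − 1/67) · (1 − 1/541)
       = 167569881 · 1568160/2501043 = 105066720.

105066720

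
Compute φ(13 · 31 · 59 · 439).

9145440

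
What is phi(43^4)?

3339294

φ(43^4) = 43^3·(43−1) = 79507·42 = 3339294.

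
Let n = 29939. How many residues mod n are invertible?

29939 = 7^2 * 13 * 47.
φ(7^2) = 7^1·(7−1) = 7·6 = 42.
φ(13) = 13 − 1 = 12.
φ(47) = 47 − 1 = 46.
φ(29939) = 42 × 12 × 46 = 23184.

23184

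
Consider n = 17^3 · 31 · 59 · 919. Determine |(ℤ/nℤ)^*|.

φ(17^3) = 17^2·(17−1) = 289·16 = 4624.
φ(31) = 31 − 1 = 30.
φ(59) = 59 − 1 = 58.
φ(919) = 919 − 1 = 918.
Since φ is multiplicative, φ(8258020963) = 4624 · 30 · 58 · 918 = 7386007680.

7386007680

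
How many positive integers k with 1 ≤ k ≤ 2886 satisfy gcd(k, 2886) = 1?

864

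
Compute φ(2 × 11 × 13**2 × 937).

φ(2) = 2 − 1 = 1.
φ(11) = 11 − 1 = 10.
φ(13^2) = 13^2 − 13^1 = 169 − 13 = 156.
φ(937) = 937 − 1 = 936.
Since φ is multiplicative, φ(3483766) = 1 · 10 · 156 · 936 = 1460160.

1460160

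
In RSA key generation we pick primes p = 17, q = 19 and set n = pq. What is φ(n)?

288

For distinct primes, φ(pq) = (p−1)(q−1) = 16 × 18 = 288.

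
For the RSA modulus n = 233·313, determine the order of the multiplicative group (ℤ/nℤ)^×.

φ(n) = (p − 1)(q − 1) = (233−1)(313−1) = 232·312 = 72384.

72384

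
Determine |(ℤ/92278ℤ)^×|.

42336

92278 = 2 · 29 · 37 · 43.
φ(2) = 2 − 1 = 1.
φ(29) = 29 − 1 = 28.
φ(37) = 37 − 1 = 36.
φ(43) = 43 − 1 = 42.
Multiply: 1 · 28 · 36 · 42 = 42336.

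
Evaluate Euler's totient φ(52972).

23040

Prime factorization: 52972 = 2^2 × 17 × 19 × 41.
φ(2^2) = 2^1·(2−1) = 2·1 = 2.
φ(17) = 17 − 1 = 16.
φ(19) = 19 − 1 = 18.
φ(41) = 41 − 1 = 40.
φ(52972) = 2 × 16 × 18 × 40 = 23040.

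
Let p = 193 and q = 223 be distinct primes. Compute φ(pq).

φ(pq) = (p−1)(q−1) = 192 · 222 = 42624.

42624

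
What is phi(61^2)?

3660

φ(61^2) = 61^1·(61−1) = 61·60 = 3660.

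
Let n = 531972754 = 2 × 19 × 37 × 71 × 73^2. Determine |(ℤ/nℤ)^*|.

φ(531972754) = 531972754 · (1 − 1/2) · (1 − 1/19) · (1 − 1/37) · (1 − 1/71) · (1 − 1/73)
       = 531972754 · 3265920/7287298 = 238412160.

238412160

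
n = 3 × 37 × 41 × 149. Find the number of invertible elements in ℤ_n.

426240

φ(678099) = 678099 · (1 − 1/3) · (1 − 1/37) · (1 − 1/41) · (1 − 1/149)
       = 678099 · 426240/678099 = 426240.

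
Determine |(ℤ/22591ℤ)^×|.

20160

Factor 22591: 22591 = 19 · 29 · 41.
φ(22591) = 22591 · (1 − 1/19) · (1 − 1/29) · (1 − 1/41)
       = 22591 · 20160/22591 = 20160.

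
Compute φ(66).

Prime factorization: 66 = 2 · 3 · 11.
φ(66) = 66 · (1 − 1/2) · (1 − 1/3) · (1 − 1/11)
       = 66 · 20/66 = 20.

20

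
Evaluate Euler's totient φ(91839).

Factor 91839: 91839 = 3 · 11^3 · 23.
φ(91839) = 91839 · (1 − 1/3) · (1 − 1/11) · (1 − 1/23)
       = 91839 · 440/759 = 53240.

53240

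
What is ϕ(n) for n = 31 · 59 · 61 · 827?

φ(92267563) = 92267563 · (1 − 1/31) · (1 − 1/59) · (1 − 1/61) · (1 − 1/827)
       = 92267563 · 86234400/92267563 = 86234400.

86234400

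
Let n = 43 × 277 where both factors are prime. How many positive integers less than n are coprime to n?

φ(n) = (p − 1)(q − 1) = (43−1)(277−1) = 42·276 = 11592.

11592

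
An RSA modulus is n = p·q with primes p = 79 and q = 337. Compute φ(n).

For distinct primes, φ(pq) = (p−1)(q−1) = 78 × 336 = 26208.

26208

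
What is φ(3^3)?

φ(27) = 27 · (1 − 1/3)
       = 27 · 2/3 = 18.

18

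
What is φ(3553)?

2880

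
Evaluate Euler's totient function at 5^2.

φ(5^2) = 5^1·(5−1) = 5·4 = 20.

20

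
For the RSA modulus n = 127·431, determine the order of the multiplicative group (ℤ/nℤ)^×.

54180

φ(pq) = (p−1)(q−1) = 126 · 430 = 54180.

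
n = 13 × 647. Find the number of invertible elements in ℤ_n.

φ(8411) = 8411 · (1 − 1/13) · (1 − 1/647)
       = 8411 · 7752/8411 = 7752.

7752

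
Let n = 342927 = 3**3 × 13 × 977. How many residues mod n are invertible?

φ(3^3) = 3^2·(3−1) = 9·2 = 18.
φ(13) = 13 − 1 = 12.
φ(977) = 977 − 1 = 976.
φ(342927) = 18 × 12 × 976 = 210816.

210816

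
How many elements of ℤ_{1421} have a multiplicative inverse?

Factor 1421: 1421 = 7**2 × 29.
φ(1421) = 1421 · (1 − 1/7) · (1 − 1/29)
       = 1421 · 168/203 = 1176.

1176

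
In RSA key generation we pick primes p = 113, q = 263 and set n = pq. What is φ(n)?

29344

φ(n) = (p − 1)(q − 1) = (113−1)(263−1) = 112·262 = 29344.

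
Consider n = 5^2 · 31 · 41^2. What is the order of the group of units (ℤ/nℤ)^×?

φ(5^2) = 5^1·(5−1) = 5·4 = 20.
φ(31) = 31 − 1 = 30.
φ(41^2) = 41^2 − 41^1 = 1681 − 41 = 1640.
Multiply: 20 · 30 · 1640 = 984000.

984000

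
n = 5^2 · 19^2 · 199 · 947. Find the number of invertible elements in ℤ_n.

1281186720

φ(1700788325) = 1700788325 · (1 − 1/5) · (1 − 1/19) · (1 − 1/199) · (1 − 1/947)
       = 1700788325 · 13486176/17903035 = 1281186720.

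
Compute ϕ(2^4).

φ(2^4) = 2^4 − 2^3 = 16 − 8 = 8.

8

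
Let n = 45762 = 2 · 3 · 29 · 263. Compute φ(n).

φ(2) = 2 − 1 = 1.
φ(3) = 3 − 1 = 2.
φ(29) = 29 − 1 = 28.
φ(263) = 263 − 1 = 262.
φ(45762) = 1 × 2 × 28 × 262 = 14672.

14672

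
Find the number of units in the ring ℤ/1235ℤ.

Factor 1235: 1235 = 5 * 13 * 19.
φ(5) = 5 − 1 = 4.
φ(13) = 13 − 1 = 12.
φ(19) = 19 − 1 = 18.
Since φ is multiplicative, φ(1235) = 4 · 12 · 18 = 864.

864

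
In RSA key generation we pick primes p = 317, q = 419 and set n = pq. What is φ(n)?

φ(317) = 317 − 1 = 316.
φ(419) = 419 − 1 = 418.
φ(132823) = 316 × 418 = 132088.

132088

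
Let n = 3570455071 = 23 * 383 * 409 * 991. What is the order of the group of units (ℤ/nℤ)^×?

φ(23) = 23 − 1 = 22.
φ(383) = 383 − 1 = 382.
φ(409) = 409 − 1 = 408.
φ(991) = 991 − 1 = 990.
Since φ is multiplicative, φ(3570455071) = 22 · 382 · 408 · 990 = 3394543680.

3394543680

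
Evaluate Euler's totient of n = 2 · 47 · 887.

40756

φ(83378) = 83378 · (1 − 1/2) · (1 − 1/47) · (1 − 1/887)
       = 83378 · 40756/83378 = 40756.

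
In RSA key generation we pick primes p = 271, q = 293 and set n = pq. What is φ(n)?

78840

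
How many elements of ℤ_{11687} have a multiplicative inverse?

Prime factorization: 11687 = 13 · 29 · 31.
φ(11687) = 11687 · (1 − 1/13) · (1 − 1/29) · (1 − 1/31)
       = 11687 · 10080/11687 = 10080.

10080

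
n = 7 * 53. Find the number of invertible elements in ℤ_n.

φ(371) = 371 · (1 − 1/7) · (1 − 1/53)
       = 371 · 312/371 = 312.

312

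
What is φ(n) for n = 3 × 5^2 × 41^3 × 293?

785363200

φ(1514538975) = 1514538975 · (1 − 1/3) · (1 − 1/5) · (1 − 1/41) · (1 − 1/293)
       = 1514538975 · 93440/180195 = 785363200.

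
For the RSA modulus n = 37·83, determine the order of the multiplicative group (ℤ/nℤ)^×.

φ(n) = (p − 1)(q − 1) = (37−1)(83−1) = 36·82 = 2952.

2952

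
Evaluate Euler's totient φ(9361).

Factor 9361: 9361 = 11 * 23 * 37.
φ(11) = 11 − 1 = 10.
φ(23) = 23 − 1 = 22.
φ(37) = 37 − 1 = 36.
Since φ is multiplicative, φ(9361) = 10 · 22 · 36 = 7920.

7920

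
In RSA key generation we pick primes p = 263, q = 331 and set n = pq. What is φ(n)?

86460

φ(87053) = 87053 · (1 − 1/263) · (1 − 1/331)
       = 87053 · 86460/87053 = 86460.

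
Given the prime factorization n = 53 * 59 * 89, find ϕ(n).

265408

φ(278303) = 278303 · (1 − 1/53) · (1 − 1/59) · (1 − 1/89)
       = 278303 · 265408/278303 = 265408.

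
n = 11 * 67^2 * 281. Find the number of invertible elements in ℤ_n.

12381600

φ(11) = 11 − 1 = 10.
φ(67^2) = 67^1·(67−1) = 67·66 = 4422.
φ(281) = 281 − 1 = 280.
Since φ is multiplicative, φ(13875499) = 10 · 4422 · 280 = 12381600.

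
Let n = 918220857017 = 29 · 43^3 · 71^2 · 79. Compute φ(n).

φ(918220857017) = 918220857017 · (1 − 1/29) · (1 − 1/43) · (1 − 1/71) · (1 − 1/79)
       = 918220857017 · 6420960/6994423 = 842937207840.

842937207840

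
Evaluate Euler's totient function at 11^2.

110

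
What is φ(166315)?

First factor: 166315 = 5 * 29 * 31 * 37.
φ(5) = 5 − 1 = 4.
φ(29) = 29 − 1 = 28.
φ(31) = 31 − 1 = 30.
φ(37) = 37 − 1 = 36.
Since φ is multiplicative, φ(166315) = 4 · 28 · 30 · 36 = 120960.

120960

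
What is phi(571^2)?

325470

φ(571^2) = 571^1·(571−1) = 571·570 = 325470.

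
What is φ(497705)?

336960

Factor 497705: 497705 = 5 * 13^2 * 19 * 31.
φ(497705) = 497705 · (1 − 1/5) · (1 − 1/13) · (1 − 1/19) · (1 − 1/31)
       = 497705 · 25920/38285 = 336960.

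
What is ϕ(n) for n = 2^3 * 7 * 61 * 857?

φ(2^3) = 2^2·(2−1) = 4·1 = 4.
φ(7) = 7 − 1 = 6.
φ(61) = 61 − 1 = 60.
φ(857) = 857 − 1 = 856.
Since φ is multiplicative, φ(2927512) = 4 · 6 · 60 · 856 = 1232640.

1232640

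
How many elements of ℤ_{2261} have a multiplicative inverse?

1728

Factor 2261: 2261 = 7 × 17 × 19.
φ(7) = 7 − 1 = 6.
φ(17) = 17 − 1 = 16.
φ(19) = 19 − 1 = 18.
Since φ is multiplicative, φ(2261) = 6 · 16 · 18 = 1728.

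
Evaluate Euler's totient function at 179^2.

φ(32041) = 32041 · (1 − 1/179)
       = 32041 · 178/179 = 31862.

31862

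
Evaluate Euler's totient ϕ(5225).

3600

First factor: 5225 = 5^2 * 11 * 19.
φ(5^2) = 5^1·(5−1) = 5·4 = 20.
φ(11) = 11 − 1 = 10.
φ(19) = 19 − 1 = 18.
Since φ is multiplicative, φ(5225) = 20 · 10 · 18 = 3600.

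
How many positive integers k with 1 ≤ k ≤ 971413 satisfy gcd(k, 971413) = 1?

846720

First factor: 971413 = 19 * 29 * 41 * 43.
φ(971413) = 971413 · (1 − 1/19) · (1 − 1/29) · (1 − 1/41) · (1 − 1/43)
       = 971413 · 846720/971413 = 846720.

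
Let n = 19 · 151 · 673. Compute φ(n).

1814400

φ(19) = 19 − 1 = 18.
φ(151) = 151 − 1 = 150.
φ(673) = 673 − 1 = 672.
Since φ is multiplicative, φ(1930837) = 18 · 150 · 672 = 1814400.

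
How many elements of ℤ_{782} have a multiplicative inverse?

352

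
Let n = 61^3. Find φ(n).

φ(226981) = 226981 · (1 − 1/61)
       = 226981 · 60/61 = 223260.

223260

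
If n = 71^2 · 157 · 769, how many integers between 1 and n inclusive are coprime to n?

595445760

φ(608615053) = 608615053 · (1 − 1/71) · (1 − 1/157) · (1 − 1/769)
       = 608615053 · 8386560/8572043 = 595445760.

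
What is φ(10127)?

8640

10127 = 13 · 19 · 41.
φ(10127) = 10127 · (1 − 1/13) · (1 − 1/19) · (1 − 1/41)
       = 10127 · 8640/10127 = 8640.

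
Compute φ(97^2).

φ(9409) = 9409 · (1 − 1/97)
       = 9409 · 96/97 = 9312.

9312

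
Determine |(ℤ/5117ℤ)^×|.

4032

First factor: 5117 = 7 * 17 * 43.
φ(5117) = 5117 · (1 − 1/7) · (1 − 1/17) · (1 − 1/43)
       = 5117 · 4032/5117 = 4032.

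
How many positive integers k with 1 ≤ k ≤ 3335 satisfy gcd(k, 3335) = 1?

3335 = 5 × 23 × 29.
φ(3335) = 3335 · (1 − 1/5) · (1 − 1/23) · (1 − 1/29)
       = 3335 · 2464/3335 = 2464.

2464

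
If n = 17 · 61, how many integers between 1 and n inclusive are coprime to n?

φ(1037) = 1037 · (1 − 1/17) · (1 − 1/61)
       = 1037 · 960/1037 = 960.

960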